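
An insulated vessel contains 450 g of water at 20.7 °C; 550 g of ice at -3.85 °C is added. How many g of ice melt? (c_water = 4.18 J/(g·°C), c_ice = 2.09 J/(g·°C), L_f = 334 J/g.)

m_melted ≈ 103 g

Cooling the water to 0 °C releases 450×4.18×20.7 = 38937 J.
Of that, 550×2.09×3.85 = 4425.6 J goes to bring the ice to 0 °C, leaving 34511 J.
Melting all 550 g of ice would need 550×334 = 183700 J.
34511 J < 183700 J, so only part of the ice melts and the system sits at 0 °C.
m_melt = 34511 / L_f = 103.3 g.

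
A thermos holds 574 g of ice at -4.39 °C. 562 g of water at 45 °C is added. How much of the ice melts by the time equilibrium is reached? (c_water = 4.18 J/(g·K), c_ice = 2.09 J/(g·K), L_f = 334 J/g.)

Heat available from the water dropping to 0 °C: 562·4.18·45 = 105712 J.
Warming the ice to 0 °C takes 574·2.09·4.39 = 5266.5 J, leaving 100446 J for melting.
To melt every bit of ice: 574·334 = 191716 J.
Since 100446 < 191716 J, not all the ice melts; equilibrium is at 0 °C.
m_melt = 100446 / L_f = 300.7 g.

m_melted ≈ 301 g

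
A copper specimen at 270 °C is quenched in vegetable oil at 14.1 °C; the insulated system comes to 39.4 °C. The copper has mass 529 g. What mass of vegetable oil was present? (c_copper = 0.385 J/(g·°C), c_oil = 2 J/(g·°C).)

m ≈ 928 g

Heat lost by the copper = heat gained by the oil:
529×0.385×(270 − 39.4) = m×2×(39.4 − 14.1)
50.6 m = 46965  ⇒  m ≈ 928.2 g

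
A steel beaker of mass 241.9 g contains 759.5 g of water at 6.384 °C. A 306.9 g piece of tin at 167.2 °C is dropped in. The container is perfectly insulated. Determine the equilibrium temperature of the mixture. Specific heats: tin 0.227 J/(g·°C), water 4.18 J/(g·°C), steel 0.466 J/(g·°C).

T_f ≈ 9.7 °C

T_f is the heat-capacity-weighted average of the initial temperatures:
T_f = (69.67·167.2 + 3174.7·6.384 + 112.73·6.384) / (69.67 + 3174.7 + 112.73)
    = 32635 / 3357.1 ≈ 9.72 °C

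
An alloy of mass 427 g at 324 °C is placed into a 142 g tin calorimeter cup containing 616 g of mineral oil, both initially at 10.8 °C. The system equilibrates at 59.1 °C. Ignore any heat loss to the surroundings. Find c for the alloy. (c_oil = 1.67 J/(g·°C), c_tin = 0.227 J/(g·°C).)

c ≈ 0.453 J/(g·°C)

Net heat exchanged in the isolated system is zero:
427×c×(59.1 − 324) + 616×1.67×(59.1 − 10.8) + 142×0.227×(59.1 − 10.8) = 0
-113112 c = -51244
c = -51244/-113112 ≈ 0.453 J/(g·°C)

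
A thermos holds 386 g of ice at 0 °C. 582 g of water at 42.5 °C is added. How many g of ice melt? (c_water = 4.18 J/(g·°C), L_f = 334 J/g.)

Cooling the water to 0 °C releases 582·4.18·42.5 = 103392 J.
To melt every bit of ice: 386·334 = 128924 J.
That's not enough to melt it all — equilibrium is at 0 °C with ice remaining.
m_melt = 103392 / L_f = 309.6 g.

m_melted ≈ 310 g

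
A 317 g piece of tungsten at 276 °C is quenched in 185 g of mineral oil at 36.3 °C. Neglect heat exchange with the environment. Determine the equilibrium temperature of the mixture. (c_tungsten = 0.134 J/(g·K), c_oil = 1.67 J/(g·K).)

T_f ≈ 65.3 °C

Setting the total heat transfer to zero:
317*0.134*(T − 276) + 185*1.67*(T − 36.3) = 0
42.48(T − 276) + 308.95(T − 36.3) = 0
351.43 T = 22939
T ≈ 65.27 °C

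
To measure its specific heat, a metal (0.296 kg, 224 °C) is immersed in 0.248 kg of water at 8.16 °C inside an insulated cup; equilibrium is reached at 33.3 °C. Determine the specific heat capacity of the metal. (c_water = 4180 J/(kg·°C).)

c ≈ 462 J/(kg·°C)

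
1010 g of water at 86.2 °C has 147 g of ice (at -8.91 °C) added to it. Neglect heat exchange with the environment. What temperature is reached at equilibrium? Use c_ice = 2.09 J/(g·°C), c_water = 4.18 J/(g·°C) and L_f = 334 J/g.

Conservation of energy gives ΣQ = 0:
warm ice to 0 °C: 147·2.09·(0 − (-8.91)) = 2737.4; latent heat to melt: 147·334 = 49098; warm the meltwater: 614.46 T; water: 4221.8(T − 86.2)
4836.3 T = 363919 − 51835 = 312084
T ≈ 64.53 °C — above 0 °C, consistent with complete melting.

T_f ≈ 64.5 °C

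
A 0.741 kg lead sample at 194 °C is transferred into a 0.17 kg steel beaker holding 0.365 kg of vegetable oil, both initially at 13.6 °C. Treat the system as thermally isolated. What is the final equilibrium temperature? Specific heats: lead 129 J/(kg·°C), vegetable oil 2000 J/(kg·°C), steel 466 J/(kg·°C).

T_f is the heat-capacity-weighted average of the initial temperatures:
T_f = (95.59×194 + 730×13.6 + 79.22×13.6) / (95.59 + 730 + 79.22)
    = 29550 / 904.81 ≈ 32.66 °C

T_f ≈ 32.7 °C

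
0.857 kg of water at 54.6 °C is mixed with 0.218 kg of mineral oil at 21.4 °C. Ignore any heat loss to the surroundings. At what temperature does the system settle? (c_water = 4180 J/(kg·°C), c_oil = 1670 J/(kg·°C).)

T_f ≈ 51.5 °C

Conservation of energy gives ΣQ = 0:
0.857·4180·(T − 54.6) + 0.218·1670·(T − 21.4) = 0
3582.3(T − 54.6) + 364.06(T − 21.4) = 0
3946.3 T = 203382
T ≈ 51.54 °C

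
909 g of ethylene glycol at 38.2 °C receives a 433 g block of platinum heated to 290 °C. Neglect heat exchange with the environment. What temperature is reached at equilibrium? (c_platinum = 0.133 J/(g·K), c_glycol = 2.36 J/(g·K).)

Heat lost by the platinum equals heat gained by the glycol:
433*0.133*(290 − T) = 909*2.36*(T − 38.2)
57.59(290 − T) = 2145.2(T − 38.2)
2202.8 T = 98649  ⇒  T ≈ 44.78 °C

T_f ≈ 44.8 °C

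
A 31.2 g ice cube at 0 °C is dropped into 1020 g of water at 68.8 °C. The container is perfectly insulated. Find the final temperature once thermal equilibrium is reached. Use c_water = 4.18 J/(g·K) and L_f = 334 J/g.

Sum of m c ΔT and latent-heat terms is zero:
melt ice: 31.2·334 = 10421
  warm the meltwater: 130.42 T
  water cools: 1020·4.18·(T − 68.8) = 4263.6(T − 68.8)
4394 T = 293336 − 10421 = 282915
T ≈ 64.39 °C — above 0 °C, consistent with complete melting.

T_f ≈ 64.4 °C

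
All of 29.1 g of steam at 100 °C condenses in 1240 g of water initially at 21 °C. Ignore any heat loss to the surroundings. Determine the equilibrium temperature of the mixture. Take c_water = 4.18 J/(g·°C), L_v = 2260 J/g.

Setting the total heat transfer to zero:
latent heat released on condensation: 29.1×2260 = 65766; condensed water 100 °C→T: 121.64(T − 100); water warms: 1240×4.18×(T − 21) = 5183.2(T − 21)
5304.8 T = 65766 + 12164 + 108847 = 186777
T ≈ 35.21 °C (< 100 °C, so full condensation is consistent).

T_f ≈ 35.2 °C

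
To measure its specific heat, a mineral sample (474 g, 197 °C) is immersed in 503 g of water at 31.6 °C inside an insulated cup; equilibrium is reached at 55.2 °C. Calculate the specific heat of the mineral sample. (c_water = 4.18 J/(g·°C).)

c ≈ 0.738 J/(g·°C)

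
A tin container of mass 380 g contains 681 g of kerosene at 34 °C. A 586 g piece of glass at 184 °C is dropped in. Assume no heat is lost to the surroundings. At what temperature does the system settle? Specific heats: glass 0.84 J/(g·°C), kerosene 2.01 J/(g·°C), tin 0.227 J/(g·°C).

T_f ≈ 71.9 °C

Net heat exchanged in the isolated system is zero:
586×0.84×(T − 184) + 681×2.01×(T − 34) + 380×0.227×(T − 34) = 0
492.24(T − 184) + 1368.8(T − 34) + 86.26(T − 34) = 0
1947.3 T = 140045
T = 140045 / 1947.3 = 71.9 °C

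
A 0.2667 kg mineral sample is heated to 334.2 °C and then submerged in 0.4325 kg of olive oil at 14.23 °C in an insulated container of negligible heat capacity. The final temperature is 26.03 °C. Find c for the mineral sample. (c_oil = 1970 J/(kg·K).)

Heat lost by the mineral sample = heat gained by the oil:
0.2667·c·(334.2 − 26.03) = 0.4325·1970·(26.03 − 14.23)
82.19 c = 10054  ⇒  c ≈ 122.3 J/(kg·K)

c ≈ 122 J/(kg·K)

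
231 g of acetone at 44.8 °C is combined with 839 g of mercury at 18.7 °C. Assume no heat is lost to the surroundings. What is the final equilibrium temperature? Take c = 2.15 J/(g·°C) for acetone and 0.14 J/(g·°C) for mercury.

Set heat shed by the hot body equal to heat absorbed by the cold body:
231×2.15×(44.8 − T) = 839×0.14×(T − 18.7)
496.65(44.8 − T) = 117.46(T − 18.7)
614.11 T = 24446  ⇒  T ≈ 39.81 °C

T_f ≈ 39.8 °C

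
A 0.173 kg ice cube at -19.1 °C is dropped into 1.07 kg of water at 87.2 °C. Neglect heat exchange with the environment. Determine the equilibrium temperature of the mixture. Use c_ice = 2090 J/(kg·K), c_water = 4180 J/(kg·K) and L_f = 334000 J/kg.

Net heat exchanged in the isolated system is zero:
warm ice to 0 °C: 0.173×2090×(0 − (-19.1)) = 6906
  fusion: m_ice L_f = 0.173×334000 = 57782
  meltwater 0→T: 0.173×4180×T = 723.14 T
  water: 4472.6(T − 87.2)
5195.7 T = 390011 − 64688 = 325323
T ≈ 62.61 °C (positive, so assuming full melt was valid).

T_f ≈ 62.6 °C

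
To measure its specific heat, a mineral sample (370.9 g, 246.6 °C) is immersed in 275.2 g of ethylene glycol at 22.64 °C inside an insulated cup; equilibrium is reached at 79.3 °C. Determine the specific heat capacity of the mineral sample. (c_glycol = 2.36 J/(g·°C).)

c ≈ 0.593 J/(g·°C)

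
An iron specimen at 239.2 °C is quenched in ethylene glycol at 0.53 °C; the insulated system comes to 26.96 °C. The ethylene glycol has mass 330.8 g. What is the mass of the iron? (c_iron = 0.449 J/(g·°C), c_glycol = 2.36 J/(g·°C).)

m ≈ 217 g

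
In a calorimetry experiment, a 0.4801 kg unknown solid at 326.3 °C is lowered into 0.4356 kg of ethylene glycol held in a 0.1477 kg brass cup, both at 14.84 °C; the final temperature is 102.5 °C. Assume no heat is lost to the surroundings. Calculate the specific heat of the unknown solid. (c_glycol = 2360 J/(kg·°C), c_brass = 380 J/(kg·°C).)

Taking heat into each body as positive, Σ m c ΔT = 0:
0.4801×c×(102.5 − 326.3) + 0.4356×2360×(102.5 − 14.84) + 0.1477×380×(102.5 − 14.84) = 0
-107.45 c = -95036
c = -95036/-107.45 ≈ 884.5 J/(kg·°C)

c ≈ 884 J/(kg·°C)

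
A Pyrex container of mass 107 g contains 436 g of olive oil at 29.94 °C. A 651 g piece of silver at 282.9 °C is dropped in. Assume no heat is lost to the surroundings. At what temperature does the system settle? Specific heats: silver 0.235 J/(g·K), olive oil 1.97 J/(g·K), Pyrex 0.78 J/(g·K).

T_f ≈ 65.3 °C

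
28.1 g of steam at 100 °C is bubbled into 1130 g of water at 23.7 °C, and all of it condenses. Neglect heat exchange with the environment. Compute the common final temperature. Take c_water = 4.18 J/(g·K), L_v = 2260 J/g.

T_f ≈ 38.7 °C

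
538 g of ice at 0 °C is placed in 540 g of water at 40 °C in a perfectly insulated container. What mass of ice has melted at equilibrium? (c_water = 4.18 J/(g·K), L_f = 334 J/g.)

Water can give up m c ΔT = 540·4.18·40 = 90288 J before reaching 0 °C.
Fully melting the ice requires m_ice L_f = 538·334 = 179692 J.
Since 90288 < 179692 J, not all the ice melts; equilibrium is at 0 °C.
m_melted·334 = 90288  ⇒  m_melted ≈ 270.3 g.

m_melted ≈ 270 g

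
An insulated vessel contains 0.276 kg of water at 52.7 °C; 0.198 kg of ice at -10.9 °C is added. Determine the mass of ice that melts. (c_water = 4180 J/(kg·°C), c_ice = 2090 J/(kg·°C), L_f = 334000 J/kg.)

m_melted ≈ 0.169 kg

Cooling the water to 0 °C releases 0.276×4180×52.7 = 60799 J.
Of that, 0.198×2090×10.9 = 4510.6 J goes to bring the ice to 0 °C, leaving 56288 J.
Fully melting the ice requires m_ice L_f = 0.198×334000 = 66132 J.
That's not enough to melt it all — equilibrium is at 0 °C with ice remaining.
Mass melted = 56288/334000 ≈ 0.1685 kg.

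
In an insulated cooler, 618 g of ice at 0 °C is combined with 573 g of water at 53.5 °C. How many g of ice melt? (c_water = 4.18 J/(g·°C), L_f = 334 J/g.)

m_melted ≈ 384 g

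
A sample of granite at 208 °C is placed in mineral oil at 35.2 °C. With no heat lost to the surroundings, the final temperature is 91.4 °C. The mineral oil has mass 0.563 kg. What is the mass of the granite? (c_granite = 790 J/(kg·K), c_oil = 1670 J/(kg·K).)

m ≈ 0.574 kg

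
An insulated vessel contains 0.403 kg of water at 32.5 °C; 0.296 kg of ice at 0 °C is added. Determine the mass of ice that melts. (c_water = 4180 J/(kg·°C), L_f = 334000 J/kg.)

Heat available from the water dropping to 0 °C: 0.403·4180·32.5 = 54748 J.
To melt every bit of ice: 0.296·334000 = 98864 J.
That's not enough to melt it all — equilibrium is at 0 °C with ice remaining.
Mass melted = 54748/334000 ≈ 0.1639 kg.

m_melted ≈ 0.164 kg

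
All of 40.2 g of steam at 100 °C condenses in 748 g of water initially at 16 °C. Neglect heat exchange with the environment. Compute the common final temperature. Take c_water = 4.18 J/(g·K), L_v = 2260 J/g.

T_f ≈ 47.9 °C

Conservation of energy gives ΣQ = 0:
steam→water at 100 °C releases m L_v = 40.2×2260 = 90852; condensate cools 100→T: 40.2×4.18×(T − 100) = 168.04(T − 100); original water: 3126.6(T − 16)
3294.7 T = 90852 + 16804 + 50026 = 157682
T ≈ 47.86 °C — below 100 °C, confirming all the steam condensed.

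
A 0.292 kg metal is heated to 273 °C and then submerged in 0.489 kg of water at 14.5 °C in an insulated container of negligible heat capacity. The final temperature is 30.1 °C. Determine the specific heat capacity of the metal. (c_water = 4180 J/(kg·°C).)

m_s c (T_s − T_f) = m_water c_water (T_f − T_0):
0.292×c×(273 − 30.1) = 0.489×4180×(30.1 − 14.5)
70.93 c = 31887  ⇒  c ≈ 449.6 J/(kg·°C)

c ≈ 450 J/(kg·°C)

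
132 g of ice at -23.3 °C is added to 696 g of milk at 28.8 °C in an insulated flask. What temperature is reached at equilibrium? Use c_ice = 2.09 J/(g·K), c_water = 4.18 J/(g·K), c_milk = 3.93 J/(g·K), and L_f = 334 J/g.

Setting the total heat transfer to zero:
ice -23.3→0 °C: 132×2.09×23.3 = 6428; melt ice: 132×334 = 44088; meltwater 0→T: 132×4.18×T = 551.76 T; milk: 2735.3(T − 28.8)
3287 T = 78776 − 50516 = 28260
T ≈ 8.60 °C. Since T > 0 °C, the all-ice-melts assumption holds.

T_f ≈ 8.6 °C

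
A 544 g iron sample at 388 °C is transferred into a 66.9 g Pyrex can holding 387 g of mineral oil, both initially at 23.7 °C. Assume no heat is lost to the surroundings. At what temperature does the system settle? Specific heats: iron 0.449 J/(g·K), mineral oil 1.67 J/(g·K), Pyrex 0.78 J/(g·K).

T_f ≈ 118.1 °C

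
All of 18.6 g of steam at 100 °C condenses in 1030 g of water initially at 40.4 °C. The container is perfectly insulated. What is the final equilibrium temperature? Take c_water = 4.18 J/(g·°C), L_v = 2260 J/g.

T_f ≈ 51.0 °C

Sum of m c ΔT and latent-heat terms is zero:
latent heat released on condensation: 18.6·2260 = 42036; condensed water 100 °C→T: 77.75(T − 100); original water: 4305.4(T − 40.4)
4383.1 T = 42036 + 7774.8 + 173938 = 223749
T ≈ 51.05 °C — below 100 °C, confirming all the steam condensed.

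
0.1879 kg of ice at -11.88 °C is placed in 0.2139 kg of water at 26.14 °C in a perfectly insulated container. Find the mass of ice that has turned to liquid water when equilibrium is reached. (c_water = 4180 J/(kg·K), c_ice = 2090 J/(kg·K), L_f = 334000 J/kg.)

Heat available from the water dropping to 0 °C: 0.2139·4180·26.14 = 23372 J.
Of that, 0.1879·2090·11.88 = 4665.4 J goes to bring the ice to 0 °C, leaving 18706 J.
To melt every bit of ice: 0.1879·334000 = 62759 J.
That's not enough to melt it all — equilibrium is at 0 °C with ice remaining.
m_melted·334000 = 18706  ⇒  m_melted ≈ 0.05601 kg.

m_melted ≈ 0.056 kg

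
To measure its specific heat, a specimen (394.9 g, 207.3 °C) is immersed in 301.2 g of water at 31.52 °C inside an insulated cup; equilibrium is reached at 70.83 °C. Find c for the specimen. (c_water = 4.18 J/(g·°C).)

c ≈ 0.918 J/(g·°C)

Net heat exchanged in the isolated system is zero:
394.9×c×(70.83 − 207.3) + 301.2×4.18×(70.83 − 31.52) = 0
-53892 c = -49492
c = -49492/-53892 ≈ 0.9184 J/(g·°C)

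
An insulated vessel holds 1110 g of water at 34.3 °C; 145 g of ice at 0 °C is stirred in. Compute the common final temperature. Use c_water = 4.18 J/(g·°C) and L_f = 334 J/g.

T_f ≈ 21.1 °C

Let T be the final temperature. ΣQ_i = 0:
fusion: m_ice L_f = 145·334 = 48430; warm the meltwater: 606.1 T; water: 4639.8(T − 34.3)
5245.9 T = 159145 − 48430 = 110715
T ≈ 21.11 °C — above 0 °C, consistent with complete melting.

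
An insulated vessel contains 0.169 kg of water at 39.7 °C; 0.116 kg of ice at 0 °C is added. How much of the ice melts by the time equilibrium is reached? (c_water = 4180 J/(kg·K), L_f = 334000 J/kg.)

Water can give up m c ΔT = 0.169×4180×39.7 = 28045 J before reaching 0 °C.
To melt every bit of ice: 0.116×334000 = 38744 J.
Since 28045 < 38744 J, not all the ice melts; equilibrium is at 0 °C.
m_melt = 28045 / L_f = 0.08397 kg.

m_melted ≈ 0.084 kg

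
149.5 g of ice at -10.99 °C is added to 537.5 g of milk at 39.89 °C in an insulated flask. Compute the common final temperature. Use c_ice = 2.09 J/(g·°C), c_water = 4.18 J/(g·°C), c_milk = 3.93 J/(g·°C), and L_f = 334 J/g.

Energy conservation, ΣQ = 0:
warm ice to 0 °C: 149.5·2.09·(0 − (-10.99)) = 3433.9; latent heat to melt: 149.5·334 = 49933; warm the meltwater: 624.91 T; milk cools: 537.5·3.93·(T − 39.89) = 2112.4(T − 39.89)
2737.3 T = 84263 − 53367 = 30896
T ≈ 11.29 °C — above 0 °C, consistent with complete melting.

T_f ≈ 11.3 °C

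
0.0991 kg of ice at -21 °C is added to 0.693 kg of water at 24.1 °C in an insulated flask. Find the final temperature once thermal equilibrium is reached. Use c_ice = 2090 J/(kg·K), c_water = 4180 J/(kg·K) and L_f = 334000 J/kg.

T_f ≈ 9.8 °C

Energy balance with sensible and latent terms:
warm ice to 0 °C: 0.0991×2090×(0 − (-21)) = 4349.5
  latent heat to melt: 0.0991×334000 = 33099
  meltwater 0→T: 0.0991×4180×T = 414.24 T
  water: 2896.7(T − 24.1)
3311 T = 69811 − 37449 = 32363
T ≈ 9.77 °C. Since T > 0 °C, the all-ice-melts assumption holds.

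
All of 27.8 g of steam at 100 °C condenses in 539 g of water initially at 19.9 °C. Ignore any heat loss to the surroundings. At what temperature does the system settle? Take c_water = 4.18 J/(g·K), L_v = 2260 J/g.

T_f ≈ 50.3 °C

Heat gained plus heat lost sum to zero:
latent heat released on condensation: 27.8×2260 = 62828; condensate cools 100→T: 27.8×4.18×(T − 100) = 116.2(T − 100); water warms: 539×4.18×(T − 19.9) = 2253(T − 19.9)
2369.2 T = 62828 + 11620 + 44835 = 119283
T ≈ 50.35 °C (< 100 °C, so full condensation is consistent).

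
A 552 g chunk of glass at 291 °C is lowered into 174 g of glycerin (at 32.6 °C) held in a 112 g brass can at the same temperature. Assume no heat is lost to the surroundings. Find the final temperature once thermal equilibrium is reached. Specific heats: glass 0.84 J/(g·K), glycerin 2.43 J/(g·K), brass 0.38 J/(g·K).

T_f ≈ 161.6 °C

Taking heat into each body as positive, Σ m c ΔT = 0:
552·0.84·(T − 291) + 174·2.43·(T − 32.6) + 112·0.38·(T − 32.6) = 0
463.68(T − 291) + 422.82(T − 32.6) + 42.56(T − 32.6) = 0
929.06 T = 150102
T = 150102/929.06 ≈ 161.56 °C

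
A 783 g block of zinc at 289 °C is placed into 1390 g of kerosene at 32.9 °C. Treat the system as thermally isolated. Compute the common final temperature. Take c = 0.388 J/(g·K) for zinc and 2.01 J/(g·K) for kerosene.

Heat lost by the zinc equals heat gained by the kerosene:
783×0.388×(289 − T) = 1390×2.01×(T − 32.9)
303.8(289 − T) = 2793.9(T − 32.9)
3097.7 T = 179719  ⇒  T ≈ 58.02 °C

T_f ≈ 58.0 °C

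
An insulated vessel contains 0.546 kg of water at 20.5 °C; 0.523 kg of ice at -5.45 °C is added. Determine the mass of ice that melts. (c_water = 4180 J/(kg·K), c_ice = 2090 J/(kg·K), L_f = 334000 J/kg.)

Heat available from the water dropping to 0 °C: 0.546×4180×20.5 = 46787 J.
Warming the ice to 0 °C takes 0.523×2090×5.45 = 5957.2 J, leaving 40830 J for melting.
Fully melting the ice requires m_ice L_f = 0.523×334000 = 174682 J.
40830 J < 174682 J, so only part of the ice melts and the system sits at 0 °C.
Mass melted = 40830/334000 ≈ 0.1222 kg.

m_melted ≈ 0.122 kg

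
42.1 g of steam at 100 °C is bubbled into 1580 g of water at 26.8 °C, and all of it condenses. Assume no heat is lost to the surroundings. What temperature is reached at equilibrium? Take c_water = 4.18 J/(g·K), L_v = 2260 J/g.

T_f ≈ 42.7 °C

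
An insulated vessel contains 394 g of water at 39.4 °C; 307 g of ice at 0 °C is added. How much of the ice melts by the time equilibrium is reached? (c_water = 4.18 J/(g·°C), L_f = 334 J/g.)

m_melted ≈ 194 g

Water can give up m c ΔT = 394×4.18×39.4 = 64889 J before reaching 0 °C.
To melt every bit of ice: 307×334 = 102538 J.
That's not enough to melt it all — equilibrium is at 0 °C with ice remaining.
m_melted×334 = 64889  ⇒  m_melted ≈ 194.3 g.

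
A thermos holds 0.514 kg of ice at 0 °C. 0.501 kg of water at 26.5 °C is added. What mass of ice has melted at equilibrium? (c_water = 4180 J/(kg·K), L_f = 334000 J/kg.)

Cooling the water to 0 °C releases 0.501×4180×26.5 = 55496 J.
Fully melting the ice requires m_ice L_f = 0.514×334000 = 171676 J.
Since 55496 < 171676 J, not all the ice melts; equilibrium is at 0 °C.
Mass melted = 55496/334000 ≈ 0.1662 kg.

m_melted ≈ 0.166 kg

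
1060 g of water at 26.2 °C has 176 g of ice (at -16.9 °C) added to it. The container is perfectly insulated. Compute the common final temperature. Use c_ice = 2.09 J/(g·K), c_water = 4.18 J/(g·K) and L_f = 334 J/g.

T_f ≈ 9.9 °C

Setting the total heat transfer to zero:
warm ice to 0 °C: 176×2.09×(0 − (-16.9)) = 6216.5; melt ice: 176×334 = 58784; warm the meltwater: 735.68 T; water: 4430.8(T − 26.2)
5166.5 T = 116087 − 65000 = 51086
T ≈ 9.89 °C (positive, so assuming full melt was valid).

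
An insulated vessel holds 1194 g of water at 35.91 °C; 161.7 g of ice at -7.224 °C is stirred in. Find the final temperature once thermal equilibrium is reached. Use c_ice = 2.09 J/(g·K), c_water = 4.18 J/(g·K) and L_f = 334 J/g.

Conservation of energy gives ΣQ = 0:
warm ice to 0 °C: 161.7·2.09·(0 − (-7.224)) = 2441.4
  latent heat to melt: 161.7·334 = 54008
  meltwater 0→T: 161.7·4.18·T = 675.91 T
  water cools: 1194·4.18·(T − 35.91) = 4990.9(T − 35.91)
5666.8 T = 179224 − 56449 = 122775
T ≈ 21.67 °C (positive, so assuming full melt was valid).

T_f ≈ 21.7 °C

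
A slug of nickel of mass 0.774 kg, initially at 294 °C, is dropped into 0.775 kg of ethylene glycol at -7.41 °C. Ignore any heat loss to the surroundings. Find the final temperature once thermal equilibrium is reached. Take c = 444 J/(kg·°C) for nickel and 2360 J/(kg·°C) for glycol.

With ΣQ=0 the equilibrium temperature is the m·c-weighted mean:
T_f = (343.66*294 + 1829*(-7.41)) / (343.66 + 1829)
    = 87482 / 2172.7 ≈ 40.26 °C

T_f ≈ 40.3 °C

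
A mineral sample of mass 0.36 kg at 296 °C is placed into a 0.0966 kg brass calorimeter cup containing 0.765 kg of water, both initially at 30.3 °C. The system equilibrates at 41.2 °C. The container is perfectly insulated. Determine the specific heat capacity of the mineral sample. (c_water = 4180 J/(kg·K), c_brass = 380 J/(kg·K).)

c ≈ 384 J/(kg·K)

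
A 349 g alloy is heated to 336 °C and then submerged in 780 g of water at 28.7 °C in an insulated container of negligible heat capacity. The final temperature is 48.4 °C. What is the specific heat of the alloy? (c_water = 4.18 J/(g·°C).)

c ≈ 0.64 J/(g·°C)

Heat lost by the alloy = heat gained by the water:
349·c·(336 − 48.4) = 780·4.18·(48.4 − 28.7)
100372 c = 64230  ⇒  c ≈ 0.6399 J/(g·°C)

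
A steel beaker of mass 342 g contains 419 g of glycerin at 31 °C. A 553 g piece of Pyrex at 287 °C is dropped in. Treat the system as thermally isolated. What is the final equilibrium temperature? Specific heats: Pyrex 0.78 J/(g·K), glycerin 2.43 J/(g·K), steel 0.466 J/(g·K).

Conservation of energy gives ΣQ = 0:
553·0.78·(T − 287) + 419·2.43·(T − 31) + 342·0.466·(T − 31) = 0
(431.34 + 1018.2 + 159.37) T = 431.34·287 + 1018.2·31 + 159.37·31
T = 160298 / 1608.9 = 99.6 °C

T_f ≈ 99.6 °C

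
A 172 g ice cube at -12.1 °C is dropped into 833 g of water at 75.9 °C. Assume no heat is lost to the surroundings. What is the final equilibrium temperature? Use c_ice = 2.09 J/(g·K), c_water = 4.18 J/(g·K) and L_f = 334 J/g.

T_f ≈ 48.2 °C

Energy conservation, ΣQ = 0:
ice -12.1→0 °C: 172×2.09×12.1 = 4349.7; melt ice: 172×334 = 57448; meltwater 0→T: 172×4.18×T = 718.96 T; water cools: 833×4.18×(T − 75.9) = 3481.9(T − 75.9)
4200.9 T = 264279 − 61798 = 202482
T ≈ 48.20 °C (positive, so assuming full melt was valid).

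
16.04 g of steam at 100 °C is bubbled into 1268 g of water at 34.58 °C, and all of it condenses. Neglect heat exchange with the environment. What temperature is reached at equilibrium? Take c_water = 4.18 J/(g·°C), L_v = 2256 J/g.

Energy balance with sensible and latent terms:
condense steam: −16.04·2256 = −36186
  condensate cools 100→T: 16.04·4.18·(T − 100) = 67.05(T − 100)
  water warms: 1268·4.18·(T − 34.58) = 5300.2(T − 34.58)
5367.3 T = 36186 + 6704.7 + 183282 = 226173
T ≈ 42.14 °C (< 100 °C, so full condensation is consistent).

T_f ≈ 42.1 °C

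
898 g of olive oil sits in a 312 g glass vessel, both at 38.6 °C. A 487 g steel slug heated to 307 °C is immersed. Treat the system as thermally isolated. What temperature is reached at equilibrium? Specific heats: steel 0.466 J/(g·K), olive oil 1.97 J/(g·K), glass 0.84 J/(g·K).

T_f ≈ 65.6 °C

Taking heat into each body as positive, Σ m c ΔT = 0:
487×0.466×(T − 307) + 898×1.97×(T − 38.6) + 312×0.84×(T − 38.6) = 0
2258.1 T = 148073
T ≈ 65.57 °C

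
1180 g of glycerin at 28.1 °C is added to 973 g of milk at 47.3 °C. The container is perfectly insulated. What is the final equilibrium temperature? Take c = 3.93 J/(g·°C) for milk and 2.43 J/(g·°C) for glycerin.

T_f ≈ 39.1 °C

T_f is the heat-capacity-weighted average of the initial temperatures:
T_f = (3823.9×47.3 + 2867.4×28.1) / (3823.9 + 2867.4)
    = 261444 / 6691.3 ≈ 39.07 °C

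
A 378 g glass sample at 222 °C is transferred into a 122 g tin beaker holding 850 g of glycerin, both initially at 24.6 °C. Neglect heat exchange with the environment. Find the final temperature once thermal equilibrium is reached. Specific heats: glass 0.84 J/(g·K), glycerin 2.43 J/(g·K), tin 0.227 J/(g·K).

Conservation of energy gives ΣQ = 0:
378·0.84·(T − 222) + 850·2.43·(T − 24.6) + 122·0.227·(T − 24.6) = 0
(317.52 + 2065.5 + 27.69) T = 317.52·222 + 2065.5·24.6 + 27.69·24.6
T ≈ 50.60 °C

T_f ≈ 50.6 °C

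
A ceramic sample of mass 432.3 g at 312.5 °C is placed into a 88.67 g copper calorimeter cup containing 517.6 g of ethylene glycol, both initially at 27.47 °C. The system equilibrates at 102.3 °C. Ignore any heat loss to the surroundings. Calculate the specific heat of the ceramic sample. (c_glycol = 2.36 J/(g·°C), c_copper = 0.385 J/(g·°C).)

c ≈ 1.03 J/(g·°C)

Net heat exchanged in the isolated system is zero:
432.3×c×(102.3 − 312.5) + 517.6×2.36×(102.3 − 27.47) + 88.67×0.385×(102.3 − 27.47) = 0
-90869 c = -93962
c = -93962/-90869 ≈ 1.034 J/(g·°C)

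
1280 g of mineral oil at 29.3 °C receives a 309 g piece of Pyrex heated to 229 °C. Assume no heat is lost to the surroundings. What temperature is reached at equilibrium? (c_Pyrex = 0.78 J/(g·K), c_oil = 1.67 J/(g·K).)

With ΣQ=0 the equilibrium temperature is the m·c-weighted mean:
T_f = (241.02×229 + 2137.6×29.3) / (241.02 + 2137.6)
    = 117825 / 2378.6 ≈ 49.54 °C

T_f ≈ 49.5 °C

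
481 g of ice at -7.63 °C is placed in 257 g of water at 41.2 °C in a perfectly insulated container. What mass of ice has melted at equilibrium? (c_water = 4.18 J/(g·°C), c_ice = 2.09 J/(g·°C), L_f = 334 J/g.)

m_melted ≈ 110 g

Water can give up m c ΔT = 257·4.18·41.2 = 44260 J before reaching 0 °C.
Warming the ice to 0 °C takes 481·2.09·7.63 = 7670.4 J, leaving 36589 J for melting.
Fully melting the ice requires m_ice L_f = 481·334 = 160654 J.
Since 36589 < 160654 J, not all the ice melts; equilibrium is at 0 °C.
m_melt = 36589 / L_f = 109.5 g.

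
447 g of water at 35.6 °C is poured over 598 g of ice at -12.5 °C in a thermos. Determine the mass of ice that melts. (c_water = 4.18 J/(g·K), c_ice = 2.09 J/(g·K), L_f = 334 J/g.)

m_melted ≈ 152 g

Water can give up m c ΔT = 447·4.18·35.6 = 66517 J before reaching 0 °C.
Warming the ice to 0 °C takes 598·2.09·12.5 = 15623 J, leaving 50894 J for melting.
Melting all 598 g of ice would need 598·334 = 199732 J.
Since 50894 < 199732 J, not all the ice melts; equilibrium is at 0 °C.
Mass melted = 50894/334 ≈ 152.4 g.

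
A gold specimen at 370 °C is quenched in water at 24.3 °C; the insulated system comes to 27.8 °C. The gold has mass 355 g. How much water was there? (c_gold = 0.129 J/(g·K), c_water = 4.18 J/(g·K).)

m ≈ 1070 g

|Q_gold| = |Q_water|:
355×0.129×(370 − 27.8) = m×4.18×(27.8 − 24.3)
14.63 m = 15671  ⇒  m ≈ 1071 g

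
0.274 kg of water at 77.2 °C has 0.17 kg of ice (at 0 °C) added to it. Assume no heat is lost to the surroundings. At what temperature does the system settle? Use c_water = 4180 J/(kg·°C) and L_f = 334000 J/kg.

Energy conservation, ΣQ = 0:
melt ice: 0.17·334000 = 56780
  warm the meltwater: 710.6 T
  water: 1145.3(T − 77.2)
1855.9 T = 88419 − 56780 = 31639
T ≈ 17.05 °C. Since T > 0 °C, the all-ice-melts assumption holds.

T_f ≈ 17.0 °C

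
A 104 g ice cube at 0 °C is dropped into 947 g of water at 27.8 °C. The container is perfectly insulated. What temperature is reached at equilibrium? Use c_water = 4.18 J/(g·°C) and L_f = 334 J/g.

T_f ≈ 17.1 °C

Energy conservation, ΣQ = 0:
fusion: m_ice L_f = 104·334 = 34736
  warm the meltwater: 434.72 T
  water cools: 947·4.18·(T − 27.8) = 3958.5(T − 27.8)
4393.2 T = 110045 − 34736 = 75309
T ≈ 17.14 °C (positive, so assuming full melt was valid).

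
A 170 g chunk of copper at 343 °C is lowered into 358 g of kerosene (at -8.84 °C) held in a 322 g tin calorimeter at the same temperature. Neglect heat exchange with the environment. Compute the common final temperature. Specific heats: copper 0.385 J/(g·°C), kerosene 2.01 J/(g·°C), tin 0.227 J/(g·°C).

T_f ≈ 18.0 °C

Setting the total heat transfer to zero:
170·0.385·(T − 343) + 358·2.01·(T − (-8.84)) + 322·0.227·(T − (-8.84)) = 0
858.12 T = 15442
T = 15442 / 858.12 = 18 °C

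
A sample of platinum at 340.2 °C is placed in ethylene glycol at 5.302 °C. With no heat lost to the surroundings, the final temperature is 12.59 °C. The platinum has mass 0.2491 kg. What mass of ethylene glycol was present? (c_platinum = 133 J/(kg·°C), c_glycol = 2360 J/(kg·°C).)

Taking heat into each body as positive, Σ m c ΔT = 0:
0.2491·133·(12.59 − 340.2) + m·2360·(12.59 − 5.302) = 0
17200 m = 10854
m = 10854/17200 ≈ 0.631 kg

m ≈ 0.631 kg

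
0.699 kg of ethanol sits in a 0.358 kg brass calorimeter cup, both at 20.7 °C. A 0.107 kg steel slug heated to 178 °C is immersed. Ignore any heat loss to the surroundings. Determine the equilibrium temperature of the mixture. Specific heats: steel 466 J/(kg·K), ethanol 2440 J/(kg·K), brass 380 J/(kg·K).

Setting the total heat transfer to zero:
0.107×466×(T − 178) + 0.699×2440×(T − 20.7) + 0.358×380×(T − 20.7) = 0
(49.86 + 1705.6 + 136.04) T = 49.86×178 + 1705.6×20.7 + 136.04×20.7
T ≈ 24.85 °C

T_f ≈ 24.8 °C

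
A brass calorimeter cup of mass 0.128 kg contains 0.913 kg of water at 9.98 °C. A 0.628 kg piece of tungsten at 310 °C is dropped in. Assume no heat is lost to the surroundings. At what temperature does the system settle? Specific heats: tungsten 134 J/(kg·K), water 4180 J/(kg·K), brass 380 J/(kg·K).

T_f ≈ 16.4 °C

Setting the total heat transfer to zero:
0.628*134*(T − 310) + 0.913*4180*(T − 9.98) + 0.128*380*(T − 9.98) = 0
84.15(T − 310) + 3816.3(T − 9.98) + 48.64(T − 9.98) = 0
3949.1 T = 64660
T = 64660 / 3949.1 = 16.4 °C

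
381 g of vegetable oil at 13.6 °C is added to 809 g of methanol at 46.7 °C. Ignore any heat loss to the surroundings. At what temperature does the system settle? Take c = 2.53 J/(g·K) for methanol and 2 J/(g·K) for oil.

T_f ≈ 37.7 °C

|Q_methanol| = |Q_oil|:
809*2.53*(46.7 − T) = 381*2*(T − 13.6)
2046.8(46.7 − T) = 762(T − 13.6)
2808.8 T = 105947  ⇒  T ≈ 37.72 °C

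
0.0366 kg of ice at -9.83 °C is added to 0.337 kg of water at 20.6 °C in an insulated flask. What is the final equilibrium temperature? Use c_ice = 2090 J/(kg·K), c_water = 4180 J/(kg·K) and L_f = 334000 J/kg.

T_f ≈ 10.3 °C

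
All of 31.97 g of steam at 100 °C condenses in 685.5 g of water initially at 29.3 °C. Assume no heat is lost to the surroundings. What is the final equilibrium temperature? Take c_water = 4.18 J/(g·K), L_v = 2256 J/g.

T_f ≈ 56.5 °C

Sum of m c ΔT and latent-heat terms is zero:
condense steam: −31.97·2256 = −72124; condensate cools 100→T: 31.97·4.18·(T − 100) = 133.63(T − 100); original water: 2865.4(T − 29.3)
2999 T = 72124 + 13363 + 83956 = 169444
T ≈ 56.50 °C (< 100 °C, so full condensation is consistent).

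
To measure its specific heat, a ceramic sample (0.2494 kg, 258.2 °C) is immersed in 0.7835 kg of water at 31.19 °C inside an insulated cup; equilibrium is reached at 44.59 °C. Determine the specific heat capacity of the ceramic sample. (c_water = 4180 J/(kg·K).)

c ≈ 824 J/(kg·K)

Net heat exchanged in the isolated system is zero:
0.2494×c×(44.59 − 258.2) + 0.7835×4180×(44.59 − 31.19) = 0
-53.27 c = -43885
c = -43885/-53.27 ≈ 823.8 J/(kg·K)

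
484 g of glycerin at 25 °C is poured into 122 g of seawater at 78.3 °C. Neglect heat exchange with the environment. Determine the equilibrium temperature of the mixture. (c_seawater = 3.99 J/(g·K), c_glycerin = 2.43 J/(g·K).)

T_f = Σ m_i c_i T_i / Σ m_i c_i:
T_f = (486.78*78.3 + 1176.1*25) / (486.78 + 1176.1)
    = 67518 / 1662.9 ≈ 40.60 °C

T_f ≈ 40.6 °C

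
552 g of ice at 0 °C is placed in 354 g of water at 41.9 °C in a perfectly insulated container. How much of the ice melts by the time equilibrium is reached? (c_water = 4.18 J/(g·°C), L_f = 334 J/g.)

Heat available from the water dropping to 0 °C: 354×4.18×41.9 = 62000 J.
Fully melting the ice requires m_ice L_f = 552×334 = 184368 J.
Since 62000 < 184368 J, not all the ice melts; equilibrium is at 0 °C.
m_melted×334 = 62000  ⇒  m_melted ≈ 185.6 g.

m_melted ≈ 186 g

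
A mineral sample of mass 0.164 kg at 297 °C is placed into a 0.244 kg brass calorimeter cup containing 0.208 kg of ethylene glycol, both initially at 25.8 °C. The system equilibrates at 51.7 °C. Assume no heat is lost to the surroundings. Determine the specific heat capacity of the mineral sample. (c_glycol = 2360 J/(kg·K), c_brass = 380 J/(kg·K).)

Conservation of energy gives ΣQ = 0:
0.164·c·(51.7 − 297) + 0.208·2360·(51.7 − 25.8) + 0.244·380·(51.7 − 25.8) = 0
-40.23 c = -15115
c = -15115/-40.23 ≈ 375.7 J/(kg·K)

c ≈ 376 J/(kg·K)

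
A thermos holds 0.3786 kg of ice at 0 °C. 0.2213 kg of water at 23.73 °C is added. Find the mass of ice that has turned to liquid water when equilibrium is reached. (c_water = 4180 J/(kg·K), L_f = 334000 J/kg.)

m_melted ≈ 0.0657 kg

Heat available from the water dropping to 0 °C: 0.2213·4180·23.73 = 21951 J.
Fully melting the ice requires m_ice L_f = 0.3786·334000 = 126452 J.
21951 J < 126452 J, so only part of the ice melts and the system sits at 0 °C.
m_melt = 21951 / L_f = 0.06572 kg.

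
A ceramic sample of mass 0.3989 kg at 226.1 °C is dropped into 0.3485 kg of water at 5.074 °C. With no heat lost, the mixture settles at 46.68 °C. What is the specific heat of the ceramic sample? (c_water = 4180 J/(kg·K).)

c ≈ 847 J/(kg·K)

m_s c (T_s − T_f) = m_water c_water (T_f − T_0):
0.3989·c·(226.1 − 46.68) = 0.3485·4180·(46.68 − 5.074)
71.57 c = 60609  ⇒  c ≈ 846.8 J/(kg·K)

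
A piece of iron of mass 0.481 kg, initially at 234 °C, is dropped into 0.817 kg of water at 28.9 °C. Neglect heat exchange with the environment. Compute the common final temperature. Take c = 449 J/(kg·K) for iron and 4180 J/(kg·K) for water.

T_f ≈ 41.1 °C

Taking heat into each body as positive, Σ m c ΔT = 0:
0.481·449·(T − 234) + 0.817·4180·(T − 28.9) = 0
215.97(T − 234) + 3415.1(T − 28.9) = 0
(215.97 + 3415.1) T = 215.97·234 + 3415.1·28.9
T ≈ 41.10 °C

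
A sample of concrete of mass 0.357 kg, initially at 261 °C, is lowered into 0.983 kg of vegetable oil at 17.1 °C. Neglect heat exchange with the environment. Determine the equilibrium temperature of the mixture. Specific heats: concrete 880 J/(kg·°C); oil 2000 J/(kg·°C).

Energy conservation, ΣQ = 0:
0.357·880·(T − 261) + 0.983·2000·(T − 17.1) = 0
314.16(T − 261) + 1966(T − 17.1) = 0
(314.16 + 1966) T = 314.16·261 + 1966·17.1
T = 115614 / 2280.2 = 50.7 °C

T_f ≈ 50.7 °C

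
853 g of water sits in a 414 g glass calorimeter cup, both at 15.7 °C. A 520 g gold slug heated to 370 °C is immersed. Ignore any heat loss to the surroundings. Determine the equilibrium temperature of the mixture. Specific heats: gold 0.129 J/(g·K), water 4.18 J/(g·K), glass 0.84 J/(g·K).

Setting the total heat transfer to zero:
520×0.129×(T − 370) + 853×4.18×(T − 15.7) + 414×0.84×(T − 15.7) = 0
67.08(T − 370) + 3565.5(T − 15.7) + 347.76(T − 15.7) = 0
3980.4 T = 86258
T = 86258 / 3980.4 = 21.7 °C

T_f ≈ 21.7 °C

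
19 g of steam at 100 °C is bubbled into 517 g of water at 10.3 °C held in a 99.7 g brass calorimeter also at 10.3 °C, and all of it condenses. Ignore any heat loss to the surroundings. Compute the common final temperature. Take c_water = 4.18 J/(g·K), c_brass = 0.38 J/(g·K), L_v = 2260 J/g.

T_f ≈ 32.3 °C

Energy conservation, ΣQ = 0:
condense steam: −19×2260 = −42940
  condensed water 100 °C→T: 79.42(T − 100)
  original water: 2161.1(T − 10.3)
  brass cup: 99.7×0.38×(T − 10.3) = 37.89(T − 10.3)
2278.4 T = 42940 + 7942 + 22649 = 73531
T ≈ 32.27 °C — below 100 °C, confirming all the steam condensed.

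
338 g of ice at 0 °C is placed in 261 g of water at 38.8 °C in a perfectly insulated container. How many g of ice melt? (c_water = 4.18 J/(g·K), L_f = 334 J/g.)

m_melted ≈ 127 g

Heat available from the water dropping to 0 °C: 261×4.18×38.8 = 42330 J.
To melt every bit of ice: 338×334 = 112892 J.
That's not enough to melt it all — equilibrium is at 0 °C with ice remaining.
Mass melted = 42330/334 ≈ 126.7 g.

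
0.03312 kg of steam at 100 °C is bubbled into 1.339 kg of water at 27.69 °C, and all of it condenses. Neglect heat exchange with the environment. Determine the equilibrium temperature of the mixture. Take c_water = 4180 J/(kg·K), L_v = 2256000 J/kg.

T_f ≈ 42.5 °C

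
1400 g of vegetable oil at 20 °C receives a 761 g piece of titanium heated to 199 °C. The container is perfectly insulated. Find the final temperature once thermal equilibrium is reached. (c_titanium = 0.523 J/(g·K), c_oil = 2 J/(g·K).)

T_f ≈ 42.3 °C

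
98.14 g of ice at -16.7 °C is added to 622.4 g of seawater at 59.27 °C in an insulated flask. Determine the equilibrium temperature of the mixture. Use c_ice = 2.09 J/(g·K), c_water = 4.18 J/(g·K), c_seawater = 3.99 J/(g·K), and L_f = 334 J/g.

Heat gained plus heat lost sum to zero:
warm ice to 0 °C: 98.14·2.09·(0 − (-16.7)) = 3425.4
  fusion: m_ice L_f = 98.14·334 = 32779
  meltwater 0→T: 98.14·4.18·T = 410.23 T
  seawater cools: 622.4·3.99·(T − 59.27) = 2483.4(T − 59.27)
2893.6 T = 147190 − 36204 = 110986
T ≈ 38.36 °C. Since T > 0 °C, the all-ice-melts assumption holds.

T_f ≈ 38.4 °C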